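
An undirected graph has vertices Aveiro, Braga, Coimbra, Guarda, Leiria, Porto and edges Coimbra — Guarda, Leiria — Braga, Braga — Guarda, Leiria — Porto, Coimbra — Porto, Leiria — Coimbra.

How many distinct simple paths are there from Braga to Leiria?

3

Braga–Guarda–Coimbra–Leiria
Braga–Guarda–Coimbra–Porto–Leiria
Braga–Leiria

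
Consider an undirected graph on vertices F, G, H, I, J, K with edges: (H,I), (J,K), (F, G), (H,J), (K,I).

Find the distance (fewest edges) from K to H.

2

Distance 0: K.
Distance 1: I, J.
Distance 2: H — contains H.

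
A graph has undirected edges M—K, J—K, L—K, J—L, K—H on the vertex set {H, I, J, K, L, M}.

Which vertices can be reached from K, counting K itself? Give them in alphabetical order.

H, J, K, L, M

Start at K.
Its neighbours: H, J, L, M.
Nothing further is reachable.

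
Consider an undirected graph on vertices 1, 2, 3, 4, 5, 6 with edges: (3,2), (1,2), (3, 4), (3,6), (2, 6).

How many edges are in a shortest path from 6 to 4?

2

Distance 0: 6.
Distance 1: 2, 3.
Distance 2: 1, 4 — contains 4.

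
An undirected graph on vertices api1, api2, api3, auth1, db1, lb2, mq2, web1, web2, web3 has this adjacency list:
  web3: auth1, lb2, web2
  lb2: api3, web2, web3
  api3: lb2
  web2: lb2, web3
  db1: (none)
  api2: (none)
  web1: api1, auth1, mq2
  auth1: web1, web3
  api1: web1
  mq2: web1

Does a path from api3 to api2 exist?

No

Explore from api3.
Distance 1: reach lb2.
Distance 2: reach web2, web3.
Distance 3: reach auth1.
Distance 4: reach web1.
Distance 5: reach api1, mq2.
The search is exhausted without reaching api2; it lies in a different component.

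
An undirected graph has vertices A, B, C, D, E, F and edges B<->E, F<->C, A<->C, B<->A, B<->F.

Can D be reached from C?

No

Explore from C.
Distance 1: reach A, F.
Distance 2: reach B.
Distance 3: reach E.
The search is exhausted without reaching D; it lies in a different component.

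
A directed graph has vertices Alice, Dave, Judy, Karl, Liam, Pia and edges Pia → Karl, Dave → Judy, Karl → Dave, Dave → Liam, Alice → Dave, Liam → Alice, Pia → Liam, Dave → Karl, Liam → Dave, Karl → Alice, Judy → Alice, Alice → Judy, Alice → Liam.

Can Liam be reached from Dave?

Yes

Explore from Dave.
Distance 1: reach Judy, Karl, Liam.
Found Liam.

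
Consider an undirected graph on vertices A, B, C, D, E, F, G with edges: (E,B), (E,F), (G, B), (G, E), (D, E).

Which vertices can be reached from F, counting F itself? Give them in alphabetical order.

Start at F.
Its neighbours: E.
Then their neighbours: B, D, G.
Nothing further is reachable.

B, D, E, F, G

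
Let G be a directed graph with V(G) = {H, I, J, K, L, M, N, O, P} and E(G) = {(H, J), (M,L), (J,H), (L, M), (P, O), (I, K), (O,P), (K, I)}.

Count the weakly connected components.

5

From H: component {H, J}.
From I: component {I, K}.
From L: component {L, M}.
From N: component {N}.
From O: component {O, P}.
That's 5 components.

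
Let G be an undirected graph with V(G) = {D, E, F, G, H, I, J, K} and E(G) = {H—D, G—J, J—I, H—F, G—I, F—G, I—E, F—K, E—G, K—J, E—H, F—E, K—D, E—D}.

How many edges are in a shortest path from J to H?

3

Distance 0: J.
Distance 1: G, I, K.
Distance 2: D, E, F.
Distance 3: H — contains H.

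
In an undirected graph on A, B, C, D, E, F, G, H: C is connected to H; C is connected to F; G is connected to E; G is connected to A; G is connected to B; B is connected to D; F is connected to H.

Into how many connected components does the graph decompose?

2

From A: component {A, B, D, E, G}.
From C: component {C, F, H}.
That's 2 components.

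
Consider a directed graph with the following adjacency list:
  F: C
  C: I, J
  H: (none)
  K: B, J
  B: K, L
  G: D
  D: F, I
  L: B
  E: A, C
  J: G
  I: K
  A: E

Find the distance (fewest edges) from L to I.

6

Distance 0: L.
Distance 1: B.
Distance 2: K.
Distance 3: J.
Distance 4: G.
Distance 5: D.
Distance 6: F, I — contains I.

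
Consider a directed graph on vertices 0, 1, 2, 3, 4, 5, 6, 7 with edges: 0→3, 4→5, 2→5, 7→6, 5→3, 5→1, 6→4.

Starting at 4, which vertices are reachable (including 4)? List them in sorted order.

Start at 4.
Its neighbours: 5.
Then their neighbours: 1, 3.
Nothing further is reachable.

1, 3, 4, 5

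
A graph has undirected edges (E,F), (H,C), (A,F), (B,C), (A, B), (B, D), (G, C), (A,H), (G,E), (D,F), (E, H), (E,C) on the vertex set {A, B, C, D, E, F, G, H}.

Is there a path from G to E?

Explore from G.
Distance 1: reach C, E.
Found E.

Yes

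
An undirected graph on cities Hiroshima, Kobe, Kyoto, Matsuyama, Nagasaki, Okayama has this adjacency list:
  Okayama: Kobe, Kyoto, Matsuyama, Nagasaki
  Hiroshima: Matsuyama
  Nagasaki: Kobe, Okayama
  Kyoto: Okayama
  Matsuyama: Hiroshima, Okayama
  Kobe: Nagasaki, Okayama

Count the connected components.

From Hiroshima: component {Hiroshima, Kobe, Kyoto, Matsuyama, Nagasaki, Okayama}.
That's 1 component.

1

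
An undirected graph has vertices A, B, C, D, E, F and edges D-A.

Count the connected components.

5

From A: component {A, D}.
From B: component {B}.
From C: component {C}.
From E: component {E}.
From F: component {F}.
That's 5 components.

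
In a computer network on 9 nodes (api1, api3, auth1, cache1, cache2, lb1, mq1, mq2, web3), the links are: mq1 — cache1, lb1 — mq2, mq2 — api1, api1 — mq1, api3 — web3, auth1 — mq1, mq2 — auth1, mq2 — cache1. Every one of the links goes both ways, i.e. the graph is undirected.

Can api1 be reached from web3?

Explore from web3.
Distance 1: reach api3.
The search is exhausted without reaching api1; it lies in a different component.

No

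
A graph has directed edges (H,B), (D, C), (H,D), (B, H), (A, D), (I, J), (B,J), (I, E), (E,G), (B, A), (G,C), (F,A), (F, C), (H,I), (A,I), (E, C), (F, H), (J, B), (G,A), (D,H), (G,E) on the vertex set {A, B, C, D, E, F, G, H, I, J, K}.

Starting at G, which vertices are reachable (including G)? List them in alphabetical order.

A, B, C, D, E, G, H, I, J

Start at G.
Its neighbours: A, C, E.
Then their neighbours: D, I.
Then next layer: H, J.
Then next layer: B.
Nothing further is reachable.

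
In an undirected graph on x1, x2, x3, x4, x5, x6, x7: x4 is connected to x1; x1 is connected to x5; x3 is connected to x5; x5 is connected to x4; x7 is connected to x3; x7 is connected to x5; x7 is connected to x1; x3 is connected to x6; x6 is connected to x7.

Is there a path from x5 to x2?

Explore from x5.
Distance 1: reach x1, x3, x4, x7.
Distance 2: reach x6.
The search is exhausted without reaching x2; it lies in a different component.

No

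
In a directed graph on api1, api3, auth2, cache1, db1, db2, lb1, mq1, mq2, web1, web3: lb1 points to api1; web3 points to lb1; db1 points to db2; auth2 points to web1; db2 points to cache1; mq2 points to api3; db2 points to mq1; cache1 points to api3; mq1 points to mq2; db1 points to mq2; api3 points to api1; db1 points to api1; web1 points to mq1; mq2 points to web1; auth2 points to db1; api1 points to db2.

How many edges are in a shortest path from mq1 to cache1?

5

Distance 0: mq1.
Distance 1: mq2.
Distance 2: api3, web1.
Distance 3: api1.
Distance 4: db2.
Distance 5: cache1 — contains cache1.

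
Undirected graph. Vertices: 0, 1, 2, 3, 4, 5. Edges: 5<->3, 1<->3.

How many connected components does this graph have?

From 0: component {0}.
From 1: component {1, 3, 5}.
From 2: component {2}.
From 4: component {4}.
That's 4 components.

4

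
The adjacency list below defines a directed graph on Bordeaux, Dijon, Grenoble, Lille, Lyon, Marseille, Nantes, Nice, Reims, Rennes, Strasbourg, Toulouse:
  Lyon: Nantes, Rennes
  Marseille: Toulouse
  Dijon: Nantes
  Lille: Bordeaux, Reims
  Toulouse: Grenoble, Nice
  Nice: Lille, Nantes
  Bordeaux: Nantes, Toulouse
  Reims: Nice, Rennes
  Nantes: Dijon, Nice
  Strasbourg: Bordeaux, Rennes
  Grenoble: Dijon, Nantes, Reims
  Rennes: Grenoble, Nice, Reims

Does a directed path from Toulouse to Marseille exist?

No

Explore from Toulouse.
Distance 1: reach Grenoble, Nice.
Distance 2: reach Dijon, Lille, Nantes, Reims.
Distance 3: reach Bordeaux, Rennes.
The search from Toulouse is exhausted; no directed path reaches Marseille.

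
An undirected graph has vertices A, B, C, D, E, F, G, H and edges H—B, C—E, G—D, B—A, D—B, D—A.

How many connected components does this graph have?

3

From A: component {A, B, D, G, H}.
From C: component {C, E}.
From F: component {F}.
That's 3 components.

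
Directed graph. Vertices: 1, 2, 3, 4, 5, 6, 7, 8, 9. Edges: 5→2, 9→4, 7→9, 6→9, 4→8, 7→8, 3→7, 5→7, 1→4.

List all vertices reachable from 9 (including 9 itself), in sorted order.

4, 8, 9

Start at 9.
Its neighbours: 4.
Then their neighbours: 8.
Nothing further is reachable.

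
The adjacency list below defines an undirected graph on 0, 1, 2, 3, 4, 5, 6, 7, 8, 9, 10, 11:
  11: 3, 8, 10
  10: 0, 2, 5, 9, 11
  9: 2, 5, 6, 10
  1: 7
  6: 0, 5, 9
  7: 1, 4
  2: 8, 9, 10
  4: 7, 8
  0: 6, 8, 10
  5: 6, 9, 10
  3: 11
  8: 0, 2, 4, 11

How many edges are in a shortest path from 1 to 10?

Distance 0: 1.
Distance 1: 7.
Distance 2: 4.
Distance 3: 8.
Distance 4: 0, 2, 11.
Distance 5: 3, 6, 9, 10 — contains 10.

5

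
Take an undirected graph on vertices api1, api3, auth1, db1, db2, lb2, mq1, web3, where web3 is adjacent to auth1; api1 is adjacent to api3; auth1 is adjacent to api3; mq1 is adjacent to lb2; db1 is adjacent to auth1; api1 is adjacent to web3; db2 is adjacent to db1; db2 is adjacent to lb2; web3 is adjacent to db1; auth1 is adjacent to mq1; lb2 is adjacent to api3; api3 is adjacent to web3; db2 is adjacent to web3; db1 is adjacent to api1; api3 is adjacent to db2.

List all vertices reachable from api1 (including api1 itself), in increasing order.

Start at api1.
Its neighbours: api3, db1, web3.
Then their neighbours: auth1, db2, lb2.
Then next layer: mq1.
Every vertex is now reached.

api1, api3, auth1, db1, db2, lb2, mq1, web3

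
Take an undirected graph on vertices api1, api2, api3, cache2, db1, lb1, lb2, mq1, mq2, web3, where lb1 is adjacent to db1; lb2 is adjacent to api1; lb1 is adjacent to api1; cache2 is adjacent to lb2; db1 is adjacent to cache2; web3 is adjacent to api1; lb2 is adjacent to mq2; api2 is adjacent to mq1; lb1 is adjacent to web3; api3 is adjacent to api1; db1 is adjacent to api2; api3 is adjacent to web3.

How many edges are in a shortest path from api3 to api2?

Distance 0: api3.
Distance 1: api1, web3.
Distance 2: lb1, lb2.
Distance 3: cache2, db1, mq2.
Distance 4: api2 — contains api2.

4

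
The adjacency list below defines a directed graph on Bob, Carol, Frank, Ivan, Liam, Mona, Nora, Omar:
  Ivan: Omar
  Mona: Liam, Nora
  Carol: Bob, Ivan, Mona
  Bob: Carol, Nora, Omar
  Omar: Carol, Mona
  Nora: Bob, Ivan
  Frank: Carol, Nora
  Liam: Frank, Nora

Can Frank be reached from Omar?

Yes

Explore from Omar.
Distance 1: reach Carol, Mona.
Distance 2: reach Bob, Ivan, Liam, Nora.
Distance 3: reach Frank.
Found Frank.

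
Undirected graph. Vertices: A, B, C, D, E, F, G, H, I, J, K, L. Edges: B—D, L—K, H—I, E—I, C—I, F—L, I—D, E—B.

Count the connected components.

5

From A: component {A}.
From B: component {B, C, D, E, H, I}.
From F: component {F, K, L}.
From G: component {G}.
From J: component {J}.
That's 5 components.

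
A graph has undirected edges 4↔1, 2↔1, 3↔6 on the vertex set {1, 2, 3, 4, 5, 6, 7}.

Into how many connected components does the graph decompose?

From 1: component {1, 2, 4}.
From 3: component {3, 6}.
From 5: component {5}.
From 7: component {7}.
That's 4 components.

4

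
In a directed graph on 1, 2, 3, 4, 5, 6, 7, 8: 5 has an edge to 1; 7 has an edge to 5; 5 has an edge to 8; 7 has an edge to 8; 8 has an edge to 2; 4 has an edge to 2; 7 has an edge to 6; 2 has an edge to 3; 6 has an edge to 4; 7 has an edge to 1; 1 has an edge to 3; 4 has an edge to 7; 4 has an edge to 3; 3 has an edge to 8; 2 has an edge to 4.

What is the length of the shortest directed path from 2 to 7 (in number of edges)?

2

Distance 0: 2.
Distance 1: 3, 4.
Distance 2: 7, 8 — contains 7.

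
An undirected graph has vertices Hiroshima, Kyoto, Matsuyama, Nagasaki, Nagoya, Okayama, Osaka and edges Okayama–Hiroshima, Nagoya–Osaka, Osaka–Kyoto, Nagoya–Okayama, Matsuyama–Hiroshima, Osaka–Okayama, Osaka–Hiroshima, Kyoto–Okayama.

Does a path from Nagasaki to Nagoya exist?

Nagasaki has no edges, so nothing is reachable from it.

No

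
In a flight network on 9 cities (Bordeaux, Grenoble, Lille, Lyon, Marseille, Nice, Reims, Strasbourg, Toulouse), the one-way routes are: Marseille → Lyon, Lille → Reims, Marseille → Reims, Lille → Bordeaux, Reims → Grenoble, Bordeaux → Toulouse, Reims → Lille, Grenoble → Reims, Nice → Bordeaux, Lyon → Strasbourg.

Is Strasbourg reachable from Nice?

No

Explore from Nice.
Distance 1: reach Bordeaux.
Distance 2: reach Toulouse.
The search from Nice is exhausted; no directed path reaches Strasbourg.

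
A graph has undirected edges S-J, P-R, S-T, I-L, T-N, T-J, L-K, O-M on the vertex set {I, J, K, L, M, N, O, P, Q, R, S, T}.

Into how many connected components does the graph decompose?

5

From I: component {I, K, L}.
From J: component {J, N, S, T}.
From M: component {M, O}.
From P: component {P, R}.
From Q: component {Q}.
That's 5 components.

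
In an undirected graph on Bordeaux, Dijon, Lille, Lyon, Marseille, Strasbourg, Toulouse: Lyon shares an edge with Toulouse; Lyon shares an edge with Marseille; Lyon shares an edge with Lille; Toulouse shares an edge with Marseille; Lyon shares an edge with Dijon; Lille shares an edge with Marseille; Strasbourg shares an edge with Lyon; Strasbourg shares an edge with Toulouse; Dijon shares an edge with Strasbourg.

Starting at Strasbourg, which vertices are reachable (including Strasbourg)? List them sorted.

Dijon, Lille, Lyon, Marseille, Strasbourg, Toulouse

Start at Strasbourg.
Its neighbours: Dijon, Lyon, Toulouse.
Then their neighbours: Lille, Marseille.
Nothing further is reachable.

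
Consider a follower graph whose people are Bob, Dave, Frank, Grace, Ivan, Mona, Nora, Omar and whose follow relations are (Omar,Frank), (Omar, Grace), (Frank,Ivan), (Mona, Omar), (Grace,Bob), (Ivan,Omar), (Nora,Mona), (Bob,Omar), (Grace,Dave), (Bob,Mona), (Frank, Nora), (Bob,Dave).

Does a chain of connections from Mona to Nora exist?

Yes

Explore from Mona.
Distance 1: reach Omar.
Distance 2: reach Frank, Grace.
Distance 3: reach Bob, Dave, Ivan, Nora.
Found Nora.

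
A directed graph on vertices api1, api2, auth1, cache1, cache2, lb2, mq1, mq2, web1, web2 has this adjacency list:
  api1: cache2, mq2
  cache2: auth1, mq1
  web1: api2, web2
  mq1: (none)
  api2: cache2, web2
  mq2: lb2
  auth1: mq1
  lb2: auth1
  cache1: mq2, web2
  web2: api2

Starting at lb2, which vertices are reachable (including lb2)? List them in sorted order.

auth1, lb2, mq1

Start at lb2.
Its neighbours: auth1.
Then their neighbours: mq1.
Nothing further is reachable.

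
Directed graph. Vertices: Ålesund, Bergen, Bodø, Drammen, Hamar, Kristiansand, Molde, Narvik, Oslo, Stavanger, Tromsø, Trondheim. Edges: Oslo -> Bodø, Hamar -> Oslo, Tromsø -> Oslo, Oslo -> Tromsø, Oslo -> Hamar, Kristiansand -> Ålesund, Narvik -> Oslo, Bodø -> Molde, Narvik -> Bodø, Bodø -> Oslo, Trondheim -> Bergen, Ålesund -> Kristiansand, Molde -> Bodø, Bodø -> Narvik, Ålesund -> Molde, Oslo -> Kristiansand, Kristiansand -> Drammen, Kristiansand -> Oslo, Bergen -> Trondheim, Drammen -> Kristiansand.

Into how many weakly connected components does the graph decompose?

From Ålesund: component {Ålesund, Bodø, Drammen, Hamar, Kristiansand, Molde, Narvik, Oslo, Tromsø}.
From Bergen: component {Bergen, Trondheim}.
From Stavanger: component {Stavanger}.
That's 3 components.

3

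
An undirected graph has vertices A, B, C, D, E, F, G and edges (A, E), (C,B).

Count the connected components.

From A: component {A, E}.
From B: component {B, C}.
From D: component {D}.
From F: component {F}.
From G: component {G}.
That's 5 components.

5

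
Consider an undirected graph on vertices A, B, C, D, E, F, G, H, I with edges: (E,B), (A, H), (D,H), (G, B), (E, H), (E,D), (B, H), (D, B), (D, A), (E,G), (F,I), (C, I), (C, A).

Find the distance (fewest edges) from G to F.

Distance 0: G.
Distance 1: B, E.
Distance 2: D, H.
Distance 3: A.
Distance 4: C.
Distance 5: I.
Distance 6: F — contains F.

6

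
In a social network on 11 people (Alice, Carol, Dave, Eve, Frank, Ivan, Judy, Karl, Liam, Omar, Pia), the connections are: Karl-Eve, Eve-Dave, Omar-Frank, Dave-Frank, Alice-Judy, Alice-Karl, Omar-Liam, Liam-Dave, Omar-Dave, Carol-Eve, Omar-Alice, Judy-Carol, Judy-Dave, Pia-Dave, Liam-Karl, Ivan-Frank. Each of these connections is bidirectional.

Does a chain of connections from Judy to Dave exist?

Explore from Judy.
Distance 1: reach Alice, Carol, Dave.
Found Dave.

Yes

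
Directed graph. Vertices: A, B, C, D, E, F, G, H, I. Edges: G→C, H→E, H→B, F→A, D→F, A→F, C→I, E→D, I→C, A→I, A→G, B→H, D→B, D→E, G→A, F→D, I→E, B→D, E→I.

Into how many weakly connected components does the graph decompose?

1

From A: component {A, B, C, D, E, F, G, H, I}.
That's 1 component.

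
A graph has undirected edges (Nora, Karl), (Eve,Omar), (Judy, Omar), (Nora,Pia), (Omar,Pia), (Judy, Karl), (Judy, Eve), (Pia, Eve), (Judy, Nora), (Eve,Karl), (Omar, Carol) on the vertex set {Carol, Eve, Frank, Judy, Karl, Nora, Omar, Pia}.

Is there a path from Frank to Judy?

Frank has no edges, so nothing is reachable from it.

No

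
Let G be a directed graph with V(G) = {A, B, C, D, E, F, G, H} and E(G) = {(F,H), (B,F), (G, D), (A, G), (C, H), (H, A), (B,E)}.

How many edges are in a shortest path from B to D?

5

Distance 0: B.
Distance 1: E, F.
Distance 2: H.
Distance 3: A.
Distance 4: G.
Distance 5: D — contains D.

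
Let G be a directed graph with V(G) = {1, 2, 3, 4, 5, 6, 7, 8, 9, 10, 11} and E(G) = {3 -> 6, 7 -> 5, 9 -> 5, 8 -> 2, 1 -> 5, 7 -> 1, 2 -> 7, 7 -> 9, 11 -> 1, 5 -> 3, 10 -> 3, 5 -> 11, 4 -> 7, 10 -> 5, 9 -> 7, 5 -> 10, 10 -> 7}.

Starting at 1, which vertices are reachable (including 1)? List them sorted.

Start at 1.
Its neighbours: 5.
Then their neighbours: 3, 10, 11.
Then next layer: 6, 7.
Then next layer: 9.
Nothing further is reachable.

1, 3, 5, 6, 7, 9, 10, 11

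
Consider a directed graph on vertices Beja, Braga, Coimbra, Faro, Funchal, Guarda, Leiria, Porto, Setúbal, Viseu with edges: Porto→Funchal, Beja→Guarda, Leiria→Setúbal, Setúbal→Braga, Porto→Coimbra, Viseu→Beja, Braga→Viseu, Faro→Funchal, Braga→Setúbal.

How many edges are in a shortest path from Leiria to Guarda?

5

Distance 0: Leiria.
Distance 1: Setúbal.
Distance 2: Braga.
Distance 3: Viseu.
Distance 4: Beja.
Distance 5: Guarda — contains Guarda.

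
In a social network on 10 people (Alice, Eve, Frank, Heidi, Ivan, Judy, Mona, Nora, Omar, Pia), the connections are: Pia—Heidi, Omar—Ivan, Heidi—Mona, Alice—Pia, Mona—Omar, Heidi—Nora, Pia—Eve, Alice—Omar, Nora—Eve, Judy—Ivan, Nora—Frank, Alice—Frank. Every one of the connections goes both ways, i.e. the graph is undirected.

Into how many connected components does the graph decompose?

1

From Alice: component {Alice, Eve, Frank, Heidi, Ivan, Judy, Mona, Nora, Omar, Pia}.
That's 1 component.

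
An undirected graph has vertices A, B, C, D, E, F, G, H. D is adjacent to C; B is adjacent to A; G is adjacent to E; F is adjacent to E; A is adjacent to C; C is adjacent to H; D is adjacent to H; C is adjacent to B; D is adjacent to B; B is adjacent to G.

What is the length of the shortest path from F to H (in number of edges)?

5

Distance 0: F.
Distance 1: E.
Distance 2: G.
Distance 3: B.
Distance 4: A, C, D.
Distance 5: H — contains H.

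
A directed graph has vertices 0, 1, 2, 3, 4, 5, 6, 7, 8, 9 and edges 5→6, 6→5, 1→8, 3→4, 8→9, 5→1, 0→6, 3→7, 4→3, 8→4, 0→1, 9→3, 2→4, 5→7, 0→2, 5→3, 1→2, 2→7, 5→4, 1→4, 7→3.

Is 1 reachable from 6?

Yes

Explore from 6.
Distance 1: reach 5.
Distance 2: reach 1, 3, 4, 7.
Found 1.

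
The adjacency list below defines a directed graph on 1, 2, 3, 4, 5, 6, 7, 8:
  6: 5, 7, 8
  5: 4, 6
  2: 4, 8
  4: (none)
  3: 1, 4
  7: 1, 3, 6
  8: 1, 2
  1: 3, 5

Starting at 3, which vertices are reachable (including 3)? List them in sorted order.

Start at 3.
Its neighbours: 1, 4.
Then their neighbours: 5.
Then next layer: 6.
Then next layer: 7, 8.
Then next layer: 2.
Every vertex is now reached.

1, 2, 3, 4, 5, 6, 7, 8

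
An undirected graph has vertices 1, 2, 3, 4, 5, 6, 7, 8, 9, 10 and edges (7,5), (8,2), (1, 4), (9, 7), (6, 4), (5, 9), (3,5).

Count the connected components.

From 1: component {1, 4, 6}.
From 2: component {2, 8}.
From 3: component {3, 5, 7, 9}.
From 10: component {10}.
That's 4 components.

4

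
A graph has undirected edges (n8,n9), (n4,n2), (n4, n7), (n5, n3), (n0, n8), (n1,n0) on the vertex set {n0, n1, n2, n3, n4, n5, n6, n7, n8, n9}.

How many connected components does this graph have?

From n0: component {n0, n1, n8, n9}.
From n2: component {n2, n4, n7}.
From n3: component {n3, n5}.
From n6: component {n6}.
That's 4 components.

4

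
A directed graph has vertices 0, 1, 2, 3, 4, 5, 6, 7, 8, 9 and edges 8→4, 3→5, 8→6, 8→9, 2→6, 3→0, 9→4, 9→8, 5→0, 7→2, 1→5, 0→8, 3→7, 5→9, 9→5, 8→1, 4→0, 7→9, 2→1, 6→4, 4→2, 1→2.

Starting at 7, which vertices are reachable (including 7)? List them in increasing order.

0, 1, 2, 4, 5, 6, 7, 8, 9

Start at 7.
Its neighbours: 2, 9.
Then their neighbours: 1, 4, 5, 6, 8.
Then next layer: 0.
Nothing further is reachable.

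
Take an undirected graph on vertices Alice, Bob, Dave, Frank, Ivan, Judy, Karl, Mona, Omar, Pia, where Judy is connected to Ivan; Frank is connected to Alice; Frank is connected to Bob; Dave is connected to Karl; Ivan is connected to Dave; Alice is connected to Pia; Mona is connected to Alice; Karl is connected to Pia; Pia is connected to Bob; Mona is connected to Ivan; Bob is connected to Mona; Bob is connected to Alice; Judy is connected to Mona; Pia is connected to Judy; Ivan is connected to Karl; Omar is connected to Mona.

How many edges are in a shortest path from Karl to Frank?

3

Distance 0: Karl.
Distance 1: Dave, Ivan, Pia.
Distance 2: Alice, Bob, Judy, Mona.
Distance 3: Frank, Omar — contains Frank.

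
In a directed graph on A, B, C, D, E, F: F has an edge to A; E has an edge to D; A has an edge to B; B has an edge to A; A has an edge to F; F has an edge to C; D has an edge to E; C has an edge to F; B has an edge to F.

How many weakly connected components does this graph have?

From A: component {A, B, C, F}.
From D: component {D, E}.
That's 2 components.

2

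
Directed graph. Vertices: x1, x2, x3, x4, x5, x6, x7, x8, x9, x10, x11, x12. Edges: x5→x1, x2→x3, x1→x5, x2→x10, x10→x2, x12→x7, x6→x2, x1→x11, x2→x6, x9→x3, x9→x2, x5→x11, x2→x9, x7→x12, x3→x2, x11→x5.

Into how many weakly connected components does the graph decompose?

5

From x1: component {x1, x5, x11}.
From x2: component {x2, x3, x6, x9, x10}.
From x4: component {x4}.
From x7: component {x7, x12}.
From x8: component {x8}.
That's 5 components.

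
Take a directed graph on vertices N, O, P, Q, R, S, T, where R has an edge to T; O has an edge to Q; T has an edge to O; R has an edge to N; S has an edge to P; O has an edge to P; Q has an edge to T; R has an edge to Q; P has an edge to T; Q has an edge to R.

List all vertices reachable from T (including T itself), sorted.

Start at T.
Its neighbours: O.
Then their neighbours: P, Q.
Then next layer: R.
Then next layer: N.
Nothing further is reachable.

N, O, P, Q, R, T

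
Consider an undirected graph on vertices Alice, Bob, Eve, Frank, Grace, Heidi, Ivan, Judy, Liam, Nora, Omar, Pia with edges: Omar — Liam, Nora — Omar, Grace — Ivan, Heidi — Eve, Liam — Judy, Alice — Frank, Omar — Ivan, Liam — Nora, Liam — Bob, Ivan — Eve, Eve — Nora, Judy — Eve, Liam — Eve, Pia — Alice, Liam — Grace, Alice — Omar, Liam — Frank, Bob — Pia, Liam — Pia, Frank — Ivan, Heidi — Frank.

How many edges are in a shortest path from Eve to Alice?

3

Distance 0: Eve.
Distance 1: Heidi, Ivan, Judy, Liam, Nora.
Distance 2: Bob, Frank, Grace, Omar, Pia.
Distance 3: Alice — contains Alice.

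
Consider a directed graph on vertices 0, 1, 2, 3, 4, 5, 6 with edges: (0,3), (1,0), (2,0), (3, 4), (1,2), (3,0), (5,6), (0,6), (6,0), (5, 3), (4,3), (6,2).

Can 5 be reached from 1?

No

Explore from 1.
Distance 1: reach 0, 2.
Distance 2: reach 3, 6.
Distance 3: reach 4.
The search from 1 is exhausted; no directed path reaches 5.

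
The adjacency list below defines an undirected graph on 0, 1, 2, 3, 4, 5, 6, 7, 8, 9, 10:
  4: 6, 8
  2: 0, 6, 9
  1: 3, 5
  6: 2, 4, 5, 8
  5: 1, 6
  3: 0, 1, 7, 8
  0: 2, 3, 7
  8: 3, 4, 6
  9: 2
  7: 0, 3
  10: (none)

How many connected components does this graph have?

2

From 0: component {0, 1, 2, 3, 4, 5, 6, 7, 8, 9}.
From 10: component {10}.
That's 2 components.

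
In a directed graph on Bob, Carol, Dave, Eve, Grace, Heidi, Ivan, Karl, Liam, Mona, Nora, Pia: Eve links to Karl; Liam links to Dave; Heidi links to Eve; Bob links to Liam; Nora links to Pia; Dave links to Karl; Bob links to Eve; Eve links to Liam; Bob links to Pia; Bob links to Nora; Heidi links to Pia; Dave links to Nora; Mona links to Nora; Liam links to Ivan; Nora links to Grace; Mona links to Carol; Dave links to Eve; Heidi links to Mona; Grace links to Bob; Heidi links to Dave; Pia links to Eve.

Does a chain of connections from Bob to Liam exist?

Yes

Explore from Bob.
Distance 1: reach Eve, Liam, Nora, Pia.
Found Liam.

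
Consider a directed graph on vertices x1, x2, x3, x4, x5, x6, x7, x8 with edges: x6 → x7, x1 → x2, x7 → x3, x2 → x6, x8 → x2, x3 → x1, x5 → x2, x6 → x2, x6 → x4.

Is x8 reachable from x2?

No

Explore from x2.
Distance 1: reach x6.
Distance 2: reach x4, x7.
Distance 3: reach x3.
Distance 4: reach x1.
The search from x2 is exhausted; no directed path reaches x8.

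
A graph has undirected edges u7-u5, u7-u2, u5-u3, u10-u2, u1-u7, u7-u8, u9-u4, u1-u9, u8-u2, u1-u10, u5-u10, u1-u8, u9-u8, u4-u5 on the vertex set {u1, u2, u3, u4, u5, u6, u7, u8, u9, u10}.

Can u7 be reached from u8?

Explore from u8.
Distance 1: reach u1, u2, u7, u9.
Found u7.

Yes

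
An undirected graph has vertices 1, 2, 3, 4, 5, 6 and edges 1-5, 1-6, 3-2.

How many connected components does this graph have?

3

From 1: component {1, 5, 6}.
From 2: component {2, 3}.
From 4: component {4}.
That's 3 components.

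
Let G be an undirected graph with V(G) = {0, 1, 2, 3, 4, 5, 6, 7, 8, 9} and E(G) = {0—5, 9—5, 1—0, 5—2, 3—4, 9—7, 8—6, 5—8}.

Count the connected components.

2

From 0: component {0, 1, 2, 5, 6, 7, 8, 9}.
From 3: component {3, 4}.
That's 2 components.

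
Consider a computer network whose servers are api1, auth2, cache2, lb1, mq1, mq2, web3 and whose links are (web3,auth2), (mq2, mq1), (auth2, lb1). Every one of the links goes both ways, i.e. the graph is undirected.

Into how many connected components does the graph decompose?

From api1: component {api1}.
From auth2: component {auth2, lb1, web3}.
From cache2: component {cache2}.
From mq1: component {mq1, mq2}.
That's 4 components.

4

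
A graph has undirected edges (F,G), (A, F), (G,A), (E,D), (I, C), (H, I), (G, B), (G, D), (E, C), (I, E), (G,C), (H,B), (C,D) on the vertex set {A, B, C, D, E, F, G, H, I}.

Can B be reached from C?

Explore from C.
Distance 1: reach D, E, G, I.
Distance 2: reach A, B, F, H.
Found B.

Yes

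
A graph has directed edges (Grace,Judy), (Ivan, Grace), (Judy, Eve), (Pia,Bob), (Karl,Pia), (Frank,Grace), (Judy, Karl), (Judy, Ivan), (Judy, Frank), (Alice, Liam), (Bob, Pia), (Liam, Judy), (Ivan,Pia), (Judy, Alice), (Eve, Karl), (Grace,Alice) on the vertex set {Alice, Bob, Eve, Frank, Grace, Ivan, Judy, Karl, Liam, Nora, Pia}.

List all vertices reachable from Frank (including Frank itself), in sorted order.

Start at Frank.
Its neighbours: Grace.
Then their neighbours: Alice, Judy.
Then next layer: Eve, Ivan, Karl, Liam.
Then next layer: Pia.
Then next layer: Bob.
Nothing further is reachable.

Alice, Bob, Eve, Frank, Grace, Ivan, Judy, Karl, Liam, Pia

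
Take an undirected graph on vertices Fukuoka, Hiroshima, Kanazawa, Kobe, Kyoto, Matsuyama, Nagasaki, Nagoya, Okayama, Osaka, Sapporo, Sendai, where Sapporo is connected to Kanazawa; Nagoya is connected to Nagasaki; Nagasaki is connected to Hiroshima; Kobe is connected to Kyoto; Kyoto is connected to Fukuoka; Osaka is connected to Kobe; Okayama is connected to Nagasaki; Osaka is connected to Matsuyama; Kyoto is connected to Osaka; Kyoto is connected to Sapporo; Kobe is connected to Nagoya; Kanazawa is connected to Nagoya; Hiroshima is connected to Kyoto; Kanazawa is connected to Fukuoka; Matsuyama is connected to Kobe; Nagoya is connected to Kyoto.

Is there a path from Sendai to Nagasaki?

No

Sendai has no edges, so nothing is reachable from it.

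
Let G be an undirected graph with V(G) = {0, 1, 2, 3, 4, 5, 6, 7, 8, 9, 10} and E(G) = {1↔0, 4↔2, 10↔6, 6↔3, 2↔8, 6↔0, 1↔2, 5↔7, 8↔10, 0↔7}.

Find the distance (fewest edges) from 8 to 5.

5

Distance 0: 8.
Distance 1: 2, 10.
Distance 2: 1, 4, 6.
Distance 3: 0, 3.
Distance 4: 7.
Distance 5: 5 — contains 5.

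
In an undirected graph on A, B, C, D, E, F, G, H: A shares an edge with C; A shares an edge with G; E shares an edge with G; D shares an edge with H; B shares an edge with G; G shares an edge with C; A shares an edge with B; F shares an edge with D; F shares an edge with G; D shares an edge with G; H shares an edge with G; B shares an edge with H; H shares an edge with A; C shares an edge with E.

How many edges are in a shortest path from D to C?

Distance 0: D.
Distance 1: F, G, H.
Distance 2: A, B, C, E — contains C.

2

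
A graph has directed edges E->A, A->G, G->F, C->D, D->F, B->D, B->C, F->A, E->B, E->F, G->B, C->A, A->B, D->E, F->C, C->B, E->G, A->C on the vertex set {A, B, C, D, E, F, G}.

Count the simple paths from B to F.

9

B→C→A→G→F
B→C→D→E→A→G→F
B→C→D→E→F
B→C→D→E→G→F
B→C→D→F
B→D→E→A→G→F
B→D→E→F
B→D→E→G→F
B→D→F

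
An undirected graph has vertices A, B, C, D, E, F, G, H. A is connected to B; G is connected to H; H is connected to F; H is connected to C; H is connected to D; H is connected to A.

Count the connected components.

From A: component {A, B, C, D, F, G, H}.
From E: component {E}.
That's 2 components.

2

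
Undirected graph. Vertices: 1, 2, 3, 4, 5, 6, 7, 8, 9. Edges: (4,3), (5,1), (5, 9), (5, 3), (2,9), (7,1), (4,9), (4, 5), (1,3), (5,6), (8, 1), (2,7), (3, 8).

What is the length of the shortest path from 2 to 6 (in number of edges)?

Distance 0: 2.
Distance 1: 7, 9.
Distance 2: 1, 4, 5.
Distance 3: 3, 6, 8 — contains 6.

3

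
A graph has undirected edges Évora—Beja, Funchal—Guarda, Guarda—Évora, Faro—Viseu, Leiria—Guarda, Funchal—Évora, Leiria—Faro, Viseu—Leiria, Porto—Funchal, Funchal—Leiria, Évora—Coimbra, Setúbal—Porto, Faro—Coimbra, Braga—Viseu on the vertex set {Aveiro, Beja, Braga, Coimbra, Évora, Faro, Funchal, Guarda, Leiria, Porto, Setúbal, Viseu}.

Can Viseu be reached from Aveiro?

Aveiro has no edges, so nothing is reachable from it.

No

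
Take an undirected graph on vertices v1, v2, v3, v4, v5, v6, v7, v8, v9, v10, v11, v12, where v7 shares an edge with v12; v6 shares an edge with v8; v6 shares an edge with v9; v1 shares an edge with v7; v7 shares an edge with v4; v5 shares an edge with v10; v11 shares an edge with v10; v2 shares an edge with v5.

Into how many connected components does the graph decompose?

From v1: component {v1, v4, v7, v12}.
From v2: component {v2, v5, v10, v11}.
From v3: component {v3}.
From v6: component {v6, v8, v9}.
That's 4 components.

4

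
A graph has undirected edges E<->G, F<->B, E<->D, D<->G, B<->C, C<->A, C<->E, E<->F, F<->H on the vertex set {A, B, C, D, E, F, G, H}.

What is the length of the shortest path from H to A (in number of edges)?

4

Distance 0: H.
Distance 1: F.
Distance 2: B, E.
Distance 3: C, D, G.
Distance 4: A — contains A.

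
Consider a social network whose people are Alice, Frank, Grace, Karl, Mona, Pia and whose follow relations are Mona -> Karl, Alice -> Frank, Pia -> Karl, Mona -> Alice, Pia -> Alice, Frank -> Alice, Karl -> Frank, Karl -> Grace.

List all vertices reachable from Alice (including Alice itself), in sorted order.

Start at Alice.
Its neighbours: Frank.
Nothing further is reachable.

Alice, Frank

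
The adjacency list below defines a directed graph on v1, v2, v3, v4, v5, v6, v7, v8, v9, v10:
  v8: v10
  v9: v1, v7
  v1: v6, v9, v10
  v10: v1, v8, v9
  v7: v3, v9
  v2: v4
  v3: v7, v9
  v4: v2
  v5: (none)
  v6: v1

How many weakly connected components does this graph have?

From v1: component {v1, v3, v6, v7, v8, v9, v10}.
From v2: component {v2, v4}.
From v5: component {v5}.
That's 3 components.

3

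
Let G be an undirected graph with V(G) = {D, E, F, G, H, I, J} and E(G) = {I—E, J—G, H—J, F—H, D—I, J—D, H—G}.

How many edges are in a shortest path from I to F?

4

Distance 0: I.
Distance 1: D, E.
Distance 2: J.
Distance 3: G, H.
Distance 4: F — contains F.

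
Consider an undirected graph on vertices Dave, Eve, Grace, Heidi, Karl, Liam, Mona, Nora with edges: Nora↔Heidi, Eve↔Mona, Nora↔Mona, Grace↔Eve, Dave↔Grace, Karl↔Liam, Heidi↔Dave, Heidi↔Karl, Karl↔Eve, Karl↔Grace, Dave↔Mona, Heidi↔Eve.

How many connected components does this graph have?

From Dave: component {Dave, Eve, Grace, Heidi, Karl, Liam, Mona, Nora}.
That's 1 component.

1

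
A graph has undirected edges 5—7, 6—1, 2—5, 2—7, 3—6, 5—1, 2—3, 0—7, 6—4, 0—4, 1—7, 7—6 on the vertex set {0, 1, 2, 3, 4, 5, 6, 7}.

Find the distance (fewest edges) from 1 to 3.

Distance 0: 1.
Distance 1: 5, 6, 7.
Distance 2: 0, 2, 3, 4 — contains 3.

2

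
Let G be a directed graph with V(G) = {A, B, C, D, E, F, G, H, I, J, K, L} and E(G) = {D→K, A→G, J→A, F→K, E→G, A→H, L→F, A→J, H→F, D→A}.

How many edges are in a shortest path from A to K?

Distance 0: A.
Distance 1: G, H, J.
Distance 2: F.
Distance 3: K — contains K.

3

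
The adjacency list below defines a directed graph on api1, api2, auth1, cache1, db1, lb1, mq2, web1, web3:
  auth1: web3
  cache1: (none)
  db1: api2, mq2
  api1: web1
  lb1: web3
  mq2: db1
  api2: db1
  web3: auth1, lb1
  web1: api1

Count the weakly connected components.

From api1: component {api1, web1}.
From api2: component {api2, db1, mq2}.
From auth1: component {auth1, lb1, web3}.
From cache1: component {cache1}.
That's 4 components.

4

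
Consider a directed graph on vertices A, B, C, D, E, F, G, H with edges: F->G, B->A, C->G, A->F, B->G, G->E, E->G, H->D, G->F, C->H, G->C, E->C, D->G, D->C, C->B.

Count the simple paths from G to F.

G→C→B→A→F
G→E→C→B→A→F
G→F

3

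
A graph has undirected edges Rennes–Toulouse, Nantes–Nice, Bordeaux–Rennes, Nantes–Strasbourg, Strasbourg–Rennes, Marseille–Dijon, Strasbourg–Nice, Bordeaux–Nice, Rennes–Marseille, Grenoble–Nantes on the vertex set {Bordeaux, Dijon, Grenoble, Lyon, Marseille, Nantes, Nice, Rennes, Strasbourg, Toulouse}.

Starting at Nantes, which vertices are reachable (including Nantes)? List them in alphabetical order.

Bordeaux, Dijon, Grenoble, Marseille, Nantes, Nice, Rennes, Strasbourg, Toulouse

Start at Nantes.
Its neighbours: Grenoble, Nice, Strasbourg.
Then their neighbours: Bordeaux, Rennes.
Then next layer: Marseille, Toulouse.
Then next layer: Dijon.
Nothing further is reachable.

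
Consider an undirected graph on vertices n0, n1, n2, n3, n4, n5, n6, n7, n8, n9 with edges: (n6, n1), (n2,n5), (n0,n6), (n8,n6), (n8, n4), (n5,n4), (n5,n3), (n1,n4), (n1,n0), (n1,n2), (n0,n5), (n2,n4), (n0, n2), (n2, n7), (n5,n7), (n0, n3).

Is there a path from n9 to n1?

n9 has no edges, so nothing is reachable from it.

No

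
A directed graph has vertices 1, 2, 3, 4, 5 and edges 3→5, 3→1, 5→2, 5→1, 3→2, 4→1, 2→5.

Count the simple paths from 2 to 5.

1

2→5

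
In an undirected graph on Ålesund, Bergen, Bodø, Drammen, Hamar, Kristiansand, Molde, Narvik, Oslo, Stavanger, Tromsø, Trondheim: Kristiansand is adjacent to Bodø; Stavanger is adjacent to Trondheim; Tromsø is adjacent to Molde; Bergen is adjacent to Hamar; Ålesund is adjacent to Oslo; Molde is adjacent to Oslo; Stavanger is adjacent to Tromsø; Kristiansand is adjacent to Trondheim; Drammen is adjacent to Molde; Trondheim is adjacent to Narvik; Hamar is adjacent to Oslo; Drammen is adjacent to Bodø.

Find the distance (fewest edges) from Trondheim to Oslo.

Distance 0: Trondheim.
Distance 1: Kristiansand, Narvik, Stavanger.
Distance 2: Bodø, Tromsø.
Distance 3: Drammen, Molde.
Distance 4: Oslo — contains Oslo.

4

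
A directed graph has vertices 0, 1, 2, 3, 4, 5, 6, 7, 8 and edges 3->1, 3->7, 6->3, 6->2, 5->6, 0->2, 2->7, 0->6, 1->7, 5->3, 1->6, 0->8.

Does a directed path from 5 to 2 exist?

Explore from 5.
Distance 1: reach 3, 6.
Distance 2: reach 1, 2, 7.
Found 2.

Yes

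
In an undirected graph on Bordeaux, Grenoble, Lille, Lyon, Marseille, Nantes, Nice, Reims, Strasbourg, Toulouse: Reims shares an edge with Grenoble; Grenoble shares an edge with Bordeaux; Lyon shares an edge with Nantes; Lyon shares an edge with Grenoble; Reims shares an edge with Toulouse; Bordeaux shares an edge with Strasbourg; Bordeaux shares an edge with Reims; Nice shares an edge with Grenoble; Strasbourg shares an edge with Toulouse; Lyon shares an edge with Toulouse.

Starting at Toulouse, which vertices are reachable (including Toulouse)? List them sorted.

Start at Toulouse.
Its neighbours: Lyon, Reims, Strasbourg.
Then their neighbours: Bordeaux, Grenoble, Nantes.
Then next layer: Nice.
Nothing further is reachable.

Bordeaux, Grenoble, Lyon, Nantes, Nice, Reims, Strasbourg, Toulouse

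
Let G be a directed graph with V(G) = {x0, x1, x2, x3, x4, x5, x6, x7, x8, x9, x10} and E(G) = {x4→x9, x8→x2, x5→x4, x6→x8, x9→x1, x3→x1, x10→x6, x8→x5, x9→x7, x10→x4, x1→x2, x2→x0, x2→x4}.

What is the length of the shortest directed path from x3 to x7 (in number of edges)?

5

Distance 0: x3.
Distance 1: x1.
Distance 2: x2.
Distance 3: x0, x4.
Distance 4: x9.
Distance 5: x7 — contains x7.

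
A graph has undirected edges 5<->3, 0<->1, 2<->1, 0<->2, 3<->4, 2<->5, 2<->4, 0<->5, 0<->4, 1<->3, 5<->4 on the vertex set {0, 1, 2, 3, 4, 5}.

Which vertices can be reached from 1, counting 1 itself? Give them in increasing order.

Start at 1.
Its neighbours: 0, 2, 3.
Then their neighbours: 4, 5.
Every vertex is now reached.

0, 1, 2, 3, 4, 5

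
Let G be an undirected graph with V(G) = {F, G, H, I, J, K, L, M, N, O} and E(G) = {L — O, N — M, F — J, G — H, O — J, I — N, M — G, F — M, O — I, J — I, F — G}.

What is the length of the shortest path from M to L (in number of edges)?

Distance 0: M.
Distance 1: F, G, N.
Distance 2: H, I, J.
Distance 3: O.
Distance 4: L — contains L.

4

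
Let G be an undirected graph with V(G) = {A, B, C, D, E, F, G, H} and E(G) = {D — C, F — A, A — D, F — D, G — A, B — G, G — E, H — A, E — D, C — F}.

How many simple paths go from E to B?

4

E–D–A–G–B
E–D–C–F–A–G–B
E–D–F–A–G–B
E–G–B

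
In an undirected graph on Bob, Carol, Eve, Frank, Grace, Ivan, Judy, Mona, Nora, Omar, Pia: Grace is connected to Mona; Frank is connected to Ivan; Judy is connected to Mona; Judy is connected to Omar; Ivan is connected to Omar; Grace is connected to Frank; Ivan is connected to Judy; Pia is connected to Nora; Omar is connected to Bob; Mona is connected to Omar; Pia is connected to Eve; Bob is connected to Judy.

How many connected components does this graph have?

From Bob: component {Bob, Frank, Grace, Ivan, Judy, Mona, Omar}.
From Carol: component {Carol}.
From Eve: component {Eve, Nora, Pia}.
That's 3 components.

3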